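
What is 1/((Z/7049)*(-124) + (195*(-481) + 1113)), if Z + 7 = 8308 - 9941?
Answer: -7049/653112058 ≈ -1.0793e-5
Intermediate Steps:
Z = -1640 (Z = -7 + (8308 - 9941) = -7 - 1633 = -1640)
1/((Z/7049)*(-124) + (195*(-481) + 1113)) = 1/(-1640/7049*(-124) + (195*(-481) + 1113)) = 1/(-1640*1/7049*(-124) + (-93795 + 1113)) = 1/(-1640/7049*(-124) - 92682) = 1/(203360/7049 - 92682) = 1/(-653112058/7049) = -7049/653112058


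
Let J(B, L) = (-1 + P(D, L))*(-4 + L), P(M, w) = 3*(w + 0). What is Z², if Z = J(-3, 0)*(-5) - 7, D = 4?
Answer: 729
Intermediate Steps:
P(M, w) = 3*w
J(B, L) = (-1 + 3*L)*(-4 + L)
Z = -27 (Z = (4 - 13*0 + 3*0²)*(-5) - 7 = (4 + 0 + 3*0)*(-5) - 7 = (4 + 0 + 0)*(-5) - 7 = 4*(-5) - 7 = -20 - 7 = -27)
Z² = (-27)² = 729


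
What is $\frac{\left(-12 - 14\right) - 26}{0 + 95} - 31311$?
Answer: $- \frac{2974597}{95} \approx -31312.0$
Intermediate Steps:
$\frac{\left(-12 - 14\right) - 26}{0 + 95} - 31311 = \frac{-26 - 26}{95} - 31311 = \left(-52\right) \frac{1}{95} - 31311 = - \frac{52}{95} - 31311 = - \frac{2974597}{95}$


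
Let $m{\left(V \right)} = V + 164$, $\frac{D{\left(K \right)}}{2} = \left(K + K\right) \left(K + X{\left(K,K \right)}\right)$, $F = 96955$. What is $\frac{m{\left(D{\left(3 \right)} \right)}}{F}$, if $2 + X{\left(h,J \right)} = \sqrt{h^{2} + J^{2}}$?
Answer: $\frac{176}{96955} + \frac{36 \sqrt{2}}{96955} \approx 0.0023404$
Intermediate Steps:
$X{\left(h,J \right)} = -2 + \sqrt{J^{2} + h^{2}}$ ($X{\left(h,J \right)} = -2 + \sqrt{h^{2} + J^{2}} = -2 + \sqrt{J^{2} + h^{2}}$)
$D{\left(K \right)} = 4 K \left(-2 + K + \sqrt{2} \sqrt{K^{2}}\right)$ ($D{\left(K \right)} = 2 \left(K + K\right) \left(K + \left(-2 + \sqrt{K^{2} + K^{2}}\right)\right) = 2 \cdot 2 K \left(K + \left(-2 + \sqrt{2 K^{2}}\right)\right) = 2 \cdot 2 K \left(K + \left(-2 + \sqrt{2} \sqrt{K^{2}}\right)\right) = 2 \cdot 2 K \left(-2 + K + \sqrt{2} \sqrt{K^{2}}\right) = 4 K \left(-2 + K + \sqrt{2} \sqrt{K^{2}}\right)$)
$m{\left(V \right)} = 164 + V$
$\frac{m{\left(D{\left(3 \right)} \right)}}{F} = \frac{164 + 4 \cdot 3 \left(-2 + 3 + \sqrt{2} \sqrt{3^{2}}\right)}{96955} = \left(164 + 4 \cdot 3 \left(-2 + 3 + \sqrt{2} \sqrt{9}\right)\right) \frac{1}{96955} = \left(164 + 4 \cdot 3 \left(-2 + 3 + \sqrt{2} \cdot 3\right)\right) \frac{1}{96955} = \left(164 + 4 \cdot 3 \left(-2 + 3 + 3 \sqrt{2}\right)\right) \frac{1}{96955} = \left(164 + 4 \cdot 3 \left(1 + 3 \sqrt{2}\right)\right) \frac{1}{96955} = \left(164 + \left(12 + 36 \sqrt{2}\right)\right) \frac{1}{96955} = \left(176 + 36 \sqrt{2}\right) \frac{1}{96955} = \frac{176}{96955} + \frac{36 \sqrt{2}}{96955}$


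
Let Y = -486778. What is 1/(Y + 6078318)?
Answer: 1/5591540 ≈ 1.7884e-7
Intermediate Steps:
1/(Y + 6078318) = 1/(-486778 + 6078318) = 1/5591540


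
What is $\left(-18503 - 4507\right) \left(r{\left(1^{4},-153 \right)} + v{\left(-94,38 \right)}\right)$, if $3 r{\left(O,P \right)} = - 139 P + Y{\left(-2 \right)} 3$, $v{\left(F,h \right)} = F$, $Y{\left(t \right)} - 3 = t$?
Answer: $-160977960$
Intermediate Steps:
$Y{\left(t \right)} = 3 + t$
$r{\left(O,P \right)} = 1 - \frac{139 P}{3}$ ($r{\left(O,P \right)} = \frac{- 139 P + \left(3 - 2\right) 3}{3} = \frac{- 139 P + 1 \cdot 3}{3} = \frac{- 139 P + 3}{3} = \frac{3 - 139 P}{3} = 1 - \frac{139 P}{3}$)
$\left(-18503 - 4507\right) \left(r{\left(1^{4},-153 \right)} + v{\left(-94,38 \right)}\right) = \left(-18503 - 4507\right) \left(\left(1 - -7089\right) - 94\right) = - 23010 \left(\left(1 + 7089\right) - 94\right) = - 23010 \left(7090 - 94\right) = \left(-23010\right) 6996 = -160977960$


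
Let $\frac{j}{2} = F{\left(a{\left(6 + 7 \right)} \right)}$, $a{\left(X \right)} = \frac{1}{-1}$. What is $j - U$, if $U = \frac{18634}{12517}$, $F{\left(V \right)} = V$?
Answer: $- \frac{43668}{12517} \approx -3.4887$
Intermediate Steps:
$a{\left(X \right)} = -1$
$U = \frac{18634}{12517}$ ($U = 18634 \cdot \frac{1}{12517} = \frac{18634}{12517} \approx 1.4887$)
$j = -2$ ($j = 2 \left(-1\right) = -2$)
$j - U = -2 - \frac{18634}{12517} = - \frac{43668}{12517}$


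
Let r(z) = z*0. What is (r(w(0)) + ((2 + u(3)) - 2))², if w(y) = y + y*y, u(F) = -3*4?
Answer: 144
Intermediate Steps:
u(F) = -12
w(y) = y + y²
r(z) = 0
(r(w(0)) + ((2 + u(3)) - 2))² = (0 + ((2 - 12) - 2))² = (0 + (-10 - 2))² = (0 - 12)² = (-12)² = 144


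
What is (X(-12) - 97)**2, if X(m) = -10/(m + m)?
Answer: 1343281/144 ≈ 9328.3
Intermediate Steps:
X(m) = -5/m (X(m) = -10*1/(2*m) = -5/m)
(X(-12) - 97)**2 = (-5/(-12) - 97)**2 = (-5*(-1/12) - 97)**2 = (5/12 - 97)**2 = (-1159/12)**2 = 1343281/144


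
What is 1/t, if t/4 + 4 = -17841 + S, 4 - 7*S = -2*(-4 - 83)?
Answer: -7/500340 ≈ -1.3990e-5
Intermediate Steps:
S = -170/7 (S = 4/7 - (-2)*(-4 - 83)/7 = 4/7 - (-2)*(-87)/7 = 4/7 - 1/7*174 = 4/7 - 174/7 = -170/7 ≈ -24.286)
t = -500340/7 (t = -16 + 4*(-17841 - 170/7) = -16 + 4*(-125057/7) = -16 - 500228/7 = -500340/7 ≈ -71477.)
1/t = 1/(-500340/7) = -7/500340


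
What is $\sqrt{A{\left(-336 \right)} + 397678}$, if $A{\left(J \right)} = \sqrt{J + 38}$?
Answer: $\sqrt{397678 + i \sqrt{298}} \approx 630.62 + 0.01 i$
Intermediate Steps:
$A{\left(J \right)} = \sqrt{38 + J}$
$\sqrt{A{\left(-336 \right)} + 397678} = \sqrt{\sqrt{38 - 336} + 397678} = \sqrt{\sqrt{-298} + 397678} = \sqrt{i \sqrt{298} + 397678} = \sqrt{397678 + i \sqrt{298}}$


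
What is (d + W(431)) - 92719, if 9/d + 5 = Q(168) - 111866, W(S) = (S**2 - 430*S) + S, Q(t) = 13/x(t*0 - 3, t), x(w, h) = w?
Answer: -30829597509/335626 ≈ -91857.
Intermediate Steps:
Q(t) = -13/3 (Q(t) = 13/(t*0 - 3) = 13/(0 - 3) = 13/(-3) = 13*(-1/3) = -13/3)
W(S) = S**2 - 429*S
d = -27/335626 (d = 9/(-5 + (-13/3 - 111866)) = 9/(-5 - 335611/3) = 9/(-335626/3) = 9*(-3/335626) = -27/335626 ≈ -8.0447e-5)
(d + W(431)) - 92719 = (-27/335626 + 431*(-429 + 431)) - 92719 = (-27/335626 + 431*2) - 92719 = (-27/335626 + 862) - 92719 = 289309585/335626 - 92719 = -30829597509/335626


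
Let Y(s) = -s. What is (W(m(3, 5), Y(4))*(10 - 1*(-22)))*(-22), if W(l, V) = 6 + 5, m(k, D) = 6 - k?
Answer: -7744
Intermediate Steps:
W(l, V) = 11
(W(m(3, 5), Y(4))*(10 - 1*(-22)))*(-22) = (11*(10 - 1*(-22)))*(-22) = (11*(10 + 22))*(-22) = (11*32)*(-22) = 352*(-22) = -7744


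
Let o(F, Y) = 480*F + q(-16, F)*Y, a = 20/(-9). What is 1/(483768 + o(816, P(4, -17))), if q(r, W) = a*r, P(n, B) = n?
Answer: 9/7880312 ≈ 1.1421e-6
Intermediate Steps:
a = -20/9 (a = 20*(-⅑) = -20/9 ≈ -2.2222)
q(r, W) = -20*r/9
o(F, Y) = 480*F + 320*Y/9 (o(F, Y) = 480*F + (-20/9*(-16))*Y = 480*F + 320*Y/9)
1/(483768 + o(816, P(4, -17))) = 1/(483768 + (480*816 + (320/9)*4)) = 1/(483768 + (391680 + 1280/9)) = 1/(483768 + 3526400/9) = 1/(7880312/9) = 9/7880312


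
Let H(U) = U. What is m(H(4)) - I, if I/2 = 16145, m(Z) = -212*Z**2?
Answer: -35682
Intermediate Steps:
I = 32290 (I = 2*16145 = 32290)
m(H(4)) - I = -212*4**2 - 1*32290 = -212*16 - 32290 = -3392 - 32290 = -35682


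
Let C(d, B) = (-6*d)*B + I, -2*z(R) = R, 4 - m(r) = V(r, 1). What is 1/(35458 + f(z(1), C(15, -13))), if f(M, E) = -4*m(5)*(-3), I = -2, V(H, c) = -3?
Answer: 1/35542 ≈ 2.8136e-5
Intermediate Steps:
m(r) = 7 (m(r) = 4 - 1*(-3) = 4 + 3 = 7)
z(R) = -R/2
C(d, B) = -2 - 6*B*d (C(d, B) = (-6*d)*B - 2 = -6*B*d - 2 = -2 - 6*B*d)
f(M, E) = 84 (f(M, E) = -4*7*(-3) = -28*(-3) = 84)
1/(35458 + f(z(1), C(15, -13))) = 1/(35458 + 84) = 1/35542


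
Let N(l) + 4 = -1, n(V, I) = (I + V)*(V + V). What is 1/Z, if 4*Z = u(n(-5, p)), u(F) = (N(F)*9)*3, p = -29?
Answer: -4/135 ≈ -0.029630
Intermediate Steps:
n(V, I) = 2*V*(I + V) (n(V, I) = (I + V)*(2*V) = 2*V*(I + V))
N(l) = -5 (N(l) = -4 - 1 = -5)
u(F) = -135 (u(F) = -5*9*3 = -45*3 = -135)
Z = -135/4 (Z = (¼)*(-135) = -135/4 ≈ -33.750)
1/Z = 1/(-135/4) = -4/135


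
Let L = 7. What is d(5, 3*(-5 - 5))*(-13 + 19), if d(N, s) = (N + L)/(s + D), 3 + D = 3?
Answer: -12/5 ≈ -2.4000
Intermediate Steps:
D = 0 (D = -3 + 3 = 0)
d(N, s) = (7 + N)/s (d(N, s) = (N + 7)/(s + 0) = (7 + N)/s)
d(5, 3*(-5 - 5))*(-13 + 19) = ((7 + 5)/((3*(-5 - 5))))*(-13 + 19) = (12/(3*(-10)))*6 = (12/(-30))*6 = -1/30*12*6 = -2/5*6 = -12/5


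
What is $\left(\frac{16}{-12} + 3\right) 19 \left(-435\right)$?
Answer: $-13775$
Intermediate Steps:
$\left(\frac{16}{-12} + 3\right) 19 \left(-435\right) = \left(16 \left(- \frac{1}{12}\right) + 3\right) 19 \left(-435\right) = \left(- \frac{4}{3} + 3\right) 19 \left(-435\right) = \frac{5}{3} \cdot 19 \left(-435\right) = \frac{95}{3} \left(-435\right) = -13775$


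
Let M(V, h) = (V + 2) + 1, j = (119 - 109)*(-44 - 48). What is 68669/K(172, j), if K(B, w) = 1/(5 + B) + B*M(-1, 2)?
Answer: 12154413/60889 ≈ 199.62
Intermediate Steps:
j = -920 (j = 10*(-92) = -920)
M(V, h) = 3 + V (M(V, h) = (2 + V) + 1 = 3 + V)
K(B, w) = 1/(5 + B) + 2*B (K(B, w) = 1/(5 + B) + B*(3 - 1) = 1/(5 + B) + B*2 = 1/(5 + B) + 2*B)
68669/K(172, j) = 68669/(((1 + 2*172**2 + 10*172)/(5 + 172))) = 68669/(((1 + 2*29584 + 1720)/177)) = 68669/(((1 + 59168 + 1720)/177)) = 68669/(((1/177)*60889)) = 68669/(60889/177) = 68669*(177/60889) = 12154413/60889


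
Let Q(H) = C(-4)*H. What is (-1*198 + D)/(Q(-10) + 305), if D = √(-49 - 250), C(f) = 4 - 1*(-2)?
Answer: -198/245 + I*√299/245 ≈ -0.80816 + 0.070578*I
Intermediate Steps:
C(f) = 6 (C(f) = 4 + 2 = 6)
Q(H) = 6*H
D = I*√299 (D = √(-299) = I*√299 ≈ 17.292*I)
(-1*198 + D)/(Q(-10) + 305) = (-1*198 + I*√299)/(6*(-10) + 305) = (-198 + I*√299)/(-60 + 305) = (-198 + I*√299)/245 = (-198 + I*√299)*(1/245) = -198/245 + I*√299/245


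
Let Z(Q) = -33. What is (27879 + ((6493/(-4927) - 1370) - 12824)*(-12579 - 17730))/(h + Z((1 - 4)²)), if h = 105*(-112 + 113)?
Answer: 29443872946/4927 ≈ 5.9760e+6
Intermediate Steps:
h = 105 (h = 105*1 = 105)
(27879 + ((6493/(-4927) - 1370) - 12824)*(-12579 - 17730))/(h + Z((1 - 4)²)) = (27879 + ((6493/(-4927) - 1370) - 12824)*(-12579 - 17730))/(105 - 33) = (27879 + ((6493*(-1/4927) - 1370) - 12824)*(-30309))/72 = (27879 + ((-6493/4927 - 1370) - 12824)*(-30309))*(1/72) = (27879 + (-6756483/4927 - 12824)*(-30309))*(1/72) = (27879 - 69940331/4927*(-30309))*(1/72) = (27879 + 2119821492279/4927)*(1/72) = (2119958852112/4927)*(1/72) = 29443872946/4927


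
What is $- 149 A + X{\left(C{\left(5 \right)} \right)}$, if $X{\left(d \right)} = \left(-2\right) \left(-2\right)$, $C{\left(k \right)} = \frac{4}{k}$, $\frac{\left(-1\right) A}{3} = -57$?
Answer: $-25475$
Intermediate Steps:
$A = 171$ ($A = \left(-3\right) \left(-57\right) = 171$)
$X{\left(d \right)} = 4$
$- 149 A + X{\left(C{\left(5 \right)} \right)} = \left(-149\right) 171 + 4 = -25479 + 4 = -25475$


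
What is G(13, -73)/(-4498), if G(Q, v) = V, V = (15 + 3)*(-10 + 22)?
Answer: -108/2249 ≈ -0.048021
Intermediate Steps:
V = 216 (V = 18*12 = 216)
G(Q, v) = 216
G(13, -73)/(-4498) = 216/(-4498) = 216*(-1/4498) = -108/2249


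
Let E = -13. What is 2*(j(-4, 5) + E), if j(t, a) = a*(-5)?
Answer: -76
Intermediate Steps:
j(t, a) = -5*a
2*(j(-4, 5) + E) = 2*(-5*5 - 13) = 2*(-25 - 13) = 2*(-38) = -76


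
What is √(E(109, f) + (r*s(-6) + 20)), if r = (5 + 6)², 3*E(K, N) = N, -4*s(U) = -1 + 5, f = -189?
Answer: 2*I*√41 ≈ 12.806*I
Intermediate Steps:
s(U) = -1 (s(U) = -(-1 + 5)/4 = -¼*4 = -1)
E(K, N) = N/3
r = 121 (r = 11² = 121)
√(E(109, f) + (r*s(-6) + 20)) = √((⅓)*(-189) + (121*(-1) + 20)) = √(-63 + (-121 + 20)) = √(-63 - 101) = √(-164) = 2*I*√41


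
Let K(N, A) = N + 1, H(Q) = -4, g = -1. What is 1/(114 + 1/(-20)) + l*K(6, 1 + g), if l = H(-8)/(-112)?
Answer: 2359/9116 ≈ 0.25878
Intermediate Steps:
l = 1/28 (l = -4/(-112) = -4*(-1/112) = 1/28 ≈ 0.035714)
K(N, A) = 1 + N
1/(114 + 1/(-20)) + l*K(6, 1 + g) = 1/(114 + 1/(-20)) + (1 + 6)/28 = 1/(114 - 1/20) + (1/28)*7 = 1/(2279/20) + 1/4 = 20/2279 + 1/4 = 2359/9116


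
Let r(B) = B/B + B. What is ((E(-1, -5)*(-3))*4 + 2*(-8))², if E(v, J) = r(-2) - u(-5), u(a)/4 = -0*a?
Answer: 16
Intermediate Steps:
u(a) = 0 (u(a) = 4*(-0*a) = 4*(-1*0) = 4*0 = 0)
r(B) = 1 + B
E(v, J) = -1 (E(v, J) = (1 - 2) - 1*0 = -1 + 0 = -1)
((E(-1, -5)*(-3))*4 + 2*(-8))² = (-1*(-3)*4 + 2*(-8))² = (3*4 - 16)² = (12 - 16)² = (-4)² = 16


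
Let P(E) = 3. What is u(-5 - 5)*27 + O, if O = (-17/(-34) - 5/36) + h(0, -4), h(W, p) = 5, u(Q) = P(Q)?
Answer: 3109/36 ≈ 86.361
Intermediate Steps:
u(Q) = 3
O = 193/36 (O = (-17/(-34) - 5/36) + 5 = (-17*(-1/34) - 5*1/36) + 5 = (½ - 5/36) + 5 = 13/36 + 5 = 193/36 ≈ 5.3611)
u(-5 - 5)*27 + O = 3*27 + 193/36 = 81 + 193/36 = 3109/36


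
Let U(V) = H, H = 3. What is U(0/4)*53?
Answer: 159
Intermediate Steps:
U(V) = 3
U(0/4)*53 = 3*53 = 159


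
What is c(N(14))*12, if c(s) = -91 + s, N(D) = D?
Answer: -924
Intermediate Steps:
c(N(14))*12 = (-91 + 14)*12 = -77*12 = -924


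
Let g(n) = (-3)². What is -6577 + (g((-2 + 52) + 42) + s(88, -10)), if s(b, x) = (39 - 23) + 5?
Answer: -6547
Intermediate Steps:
g(n) = 9
s(b, x) = 21 (s(b, x) = 16 + 5 = 21)
-6577 + (g((-2 + 52) + 42) + s(88, -10)) = -6577 + (9 + 21) = -6577 + 30 = -6547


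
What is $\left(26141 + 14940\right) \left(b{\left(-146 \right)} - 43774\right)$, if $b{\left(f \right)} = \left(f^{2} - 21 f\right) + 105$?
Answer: $-792329247$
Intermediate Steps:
$b{\left(f \right)} = 105 + f^{2} - 21 f$
$\left(26141 + 14940\right) \left(b{\left(-146 \right)} - 43774\right) = \left(26141 + 14940\right) \left(\left(105 + \left(-146\right)^{2} - -3066\right) - 43774\right) = 41081 \left(\left(105 + 21316 + 3066\right) - 43774\right) = 41081 \left(24487 - 43774\right) = 41081 \left(-19287\right) = -792329247$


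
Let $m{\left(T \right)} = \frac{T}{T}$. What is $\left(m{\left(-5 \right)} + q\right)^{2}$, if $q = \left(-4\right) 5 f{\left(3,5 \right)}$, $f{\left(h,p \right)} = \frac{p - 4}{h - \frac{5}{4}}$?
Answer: $\frac{5329}{49} \approx 108.76$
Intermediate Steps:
$m{\left(T \right)} = 1$
$f{\left(h,p \right)} = \frac{-4 + p}{- \frac{5}{4} + h}$ ($f{\left(h,p \right)} = \frac{-4 + p}{h - \frac{5}{4}} = \frac{-4 + p}{- \frac{5}{4} + h}$)
$q = - \frac{80}{7}$ ($q = \left(-4\right) 5 \frac{4 \left(-4 + 5\right)}{-5 + 4 \cdot 3} = - 20 \cdot 4 \frac{1}{-5 + 12} \cdot 1 = - 20 \cdot 4 \cdot \frac{1}{7} \cdot 1 = \left(-20\right) \frac{4}{7} = - \frac{80}{7} \approx -11.429$)
$\left(m{\left(-5 \right)} + q\right)^{2} = \left(1 - \frac{80}{7}\right)^{2} = \left(- \frac{73}{7}\right)^{2} = \frac{5329}{49}$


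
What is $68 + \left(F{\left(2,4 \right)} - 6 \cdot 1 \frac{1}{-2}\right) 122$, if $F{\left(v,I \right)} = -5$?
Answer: $-176$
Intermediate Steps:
$68 + \left(F{\left(2,4 \right)} - 6 \cdot 1 \frac{1}{-2}\right) 122 = 68 + \left(-5 - 6 \cdot 1 \frac{1}{-2}\right) 122 = 68 + \left(-5 - 6 \cdot 1 \left(- \frac{1}{2}\right)\right) 122 = 68 + \left(-5 - -3\right) 122 = 68 + \left(-5 + 3\right) 122 = 68 - 244 = -176$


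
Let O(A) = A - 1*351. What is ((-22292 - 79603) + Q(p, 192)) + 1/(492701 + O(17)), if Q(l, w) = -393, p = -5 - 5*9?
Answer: -50363235695/492367 ≈ -1.0229e+5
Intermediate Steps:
p = -50 (p = -5 - 45 = -50)
O(A) = -351 + A (O(A) = A - 351 = -351 + A)
((-22292 - 79603) + Q(p, 192)) + 1/(492701 + O(17)) = ((-22292 - 79603) - 393) + 1/(492701 + (-351 + 17)) = (-101895 - 393) + 1/(492701 - 334) = -102288 + 1/492367 = -50363235695/492367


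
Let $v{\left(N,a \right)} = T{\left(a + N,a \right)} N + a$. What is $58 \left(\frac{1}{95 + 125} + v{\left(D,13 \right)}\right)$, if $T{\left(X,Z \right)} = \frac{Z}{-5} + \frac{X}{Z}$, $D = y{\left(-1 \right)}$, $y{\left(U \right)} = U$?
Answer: $\frac{1217681}{1430} \approx 851.53$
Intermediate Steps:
$D = -1$
$T{\left(X,Z \right)} = - \frac{Z}{5} + \frac{X}{Z}$ ($T{\left(X,Z \right)} = Z \left(- \frac{1}{5}\right) + \frac{X}{Z} = - \frac{Z}{5} + \frac{X}{Z}$)
$v{\left(N,a \right)} = a + N \left(- \frac{a}{5} + \frac{N + a}{a}\right)$ ($v{\left(N,a \right)} = \left(- \frac{a}{5} + \frac{a + N}{a}\right) N + a = \left(- \frac{a}{5} + \frac{N + a}{a}\right) N + a = N \left(- \frac{a}{5} + \frac{N + a}{a}\right) + a = a + N \left(- \frac{a}{5} + \frac{N + a}{a}\right)$)
$58 \left(\frac{1}{95 + 125} + v{\left(D,13 \right)}\right) = 58 \left(\frac{1}{95 + 125} + \left(-1 + 13 + \frac{\left(-1\right)^{2}}{13} - \left(- \frac{1}{5}\right) 13\right)\right) = 58 \left(\frac{1}{220} + \left(-1 + 13 + 1 \cdot \frac{1}{13} + \frac{13}{5}\right)\right) = 58 \left(\frac{1}{220} + \left(-1 + 13 + \frac{1}{13} + \frac{13}{5}\right)\right) = 58 \left(\frac{1}{220} + \frac{954}{65}\right) = 58 \cdot \frac{41989}{2860} = \frac{1217681}{1430}$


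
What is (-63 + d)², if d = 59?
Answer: 16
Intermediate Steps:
(-63 + d)² = (-63 + 59)² = (-4)² = 16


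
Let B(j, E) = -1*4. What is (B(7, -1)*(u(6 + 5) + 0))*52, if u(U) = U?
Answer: -2288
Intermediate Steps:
B(j, E) = -4
(B(7, -1)*(u(6 + 5) + 0))*52 = -4*((6 + 5) + 0)*52 = -4*(11 + 0)*52 = -4*11*52 = -44*52 = -2288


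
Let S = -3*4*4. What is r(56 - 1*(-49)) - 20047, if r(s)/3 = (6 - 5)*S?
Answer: -20191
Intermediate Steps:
S = -48 (S = -12*4 = -48)
r(s) = -144 (r(s) = 3*((6 - 5)*(-48)) = 3*(1*(-48)) = 3*(-48) = -144)
r(56 - 1*(-49)) - 20047 = -144 - 20047 = -20191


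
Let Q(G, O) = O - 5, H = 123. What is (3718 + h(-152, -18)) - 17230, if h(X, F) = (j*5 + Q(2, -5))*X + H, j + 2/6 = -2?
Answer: -30287/3 ≈ -10096.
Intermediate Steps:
Q(G, O) = -5 + O
j = -7/3 (j = -⅓ - 2 = -7/3 ≈ -2.3333)
h(X, F) = 123 - 65*X/3 (h(X, F) = (-7/3*5 + (-5 - 5))*X + 123 = (-35/3 - 10)*X + 123 = -65*X/3 + 123 = 123 - 65*X/3)
(3718 + h(-152, -18)) - 17230 = (3718 + (123 - 65/3*(-152))) - 17230 = (3718 + (123 + 9880/3)) - 17230 = (3718 + 10249/3) - 17230 = 21403/3 - 17230 = -30287/3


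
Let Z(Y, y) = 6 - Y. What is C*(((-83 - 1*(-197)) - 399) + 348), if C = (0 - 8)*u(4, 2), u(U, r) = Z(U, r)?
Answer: -1008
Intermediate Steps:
u(U, r) = 6 - U
C = -16 (C = (0 - 8)*(6 - 1*4) = -8*(6 - 4) = -8*2 = -16)
C*(((-83 - 1*(-197)) - 399) + 348) = -16*(((-83 - 1*(-197)) - 399) + 348) = -16*(((-83 + 197) - 399) + 348) = -16*((114 - 399) + 348) = -16*(-285 + 348) = -16*63 = -1008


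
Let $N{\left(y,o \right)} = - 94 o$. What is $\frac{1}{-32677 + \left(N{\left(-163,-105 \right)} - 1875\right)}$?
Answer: $- \frac{1}{24682} \approx -4.0515 \cdot 10^{-5}$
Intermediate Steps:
$\frac{1}{-32677 + \left(N{\left(-163,-105 \right)} - 1875\right)} = \frac{1}{-32677 - -7995} = \frac{1}{-32677 + \left(9870 - 1875\right)} = \frac{1}{-32677 + 7995} = \frac{1}{-24682} = - \frac{1}{24682}$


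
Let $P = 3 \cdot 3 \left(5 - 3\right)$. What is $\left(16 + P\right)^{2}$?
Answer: $1156$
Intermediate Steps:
$P = 18$ ($P = 9 \left(5 - 3\right) = 9 \cdot 2 = 18$)
$\left(16 + P\right)^{2} = \left(16 + 18\right)^{2} = 34^{2} = 1156$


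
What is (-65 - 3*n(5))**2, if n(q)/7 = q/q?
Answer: 7396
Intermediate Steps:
n(q) = 7 (n(q) = 7*(q/q) = 7*1 = 7)
(-65 - 3*n(5))**2 = (-65 - 3*7)**2 = (-65 - 21)**2 = (-86)**2 = 7396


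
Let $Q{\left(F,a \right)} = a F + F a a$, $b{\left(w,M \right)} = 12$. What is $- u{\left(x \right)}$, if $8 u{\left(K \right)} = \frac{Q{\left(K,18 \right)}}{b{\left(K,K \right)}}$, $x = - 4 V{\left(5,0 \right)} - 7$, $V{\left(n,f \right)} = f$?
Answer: $\frac{399}{16} \approx 24.938$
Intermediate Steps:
$Q{\left(F,a \right)} = F a + F a^{2}$
$x = -7$ ($x = \left(-4\right) 0 - 7 = 0 - 7 = -7$)
$u{\left(K \right)} = \frac{57 K}{16}$ ($u{\left(K \right)} = \frac{K 18 \left(1 + 18\right) \frac{1}{12}}{8} = \frac{K 18 \cdot 19 \cdot \frac{1}{12}}{8} = \frac{342 K \frac{1}{12}}{8} = \frac{\frac{57}{2} K}{8} = \frac{57 K}{16}$)
$- u{\left(x \right)} = - \frac{57 \left(-7\right)}{16} = \left(-1\right) \left(- \frac{399}{16}\right) = \frac{399}{16}$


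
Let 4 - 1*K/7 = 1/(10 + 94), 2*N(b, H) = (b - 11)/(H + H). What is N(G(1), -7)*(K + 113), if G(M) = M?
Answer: 73285/1456 ≈ 50.333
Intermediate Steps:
N(b, H) = (-11 + b)/(4*H) (N(b, H) = ((b - 11)/(H + H))/2 = ((-11 + b)/((2*H)))/2 = ((-11 + b)*(1/(2*H)))/2 = ((-11 + b)/(2*H))/2 = (-11 + b)/(4*H))
K = 2905/104 (K = 28 - 7/(10 + 94) = 28 - 7/104 = 2905/104 ≈ 27.933)
N(G(1), -7)*(K + 113) = ((¼)*(-11 + 1)/(-7))*(2905/104 + 113) = ((¼)*(-⅐)*(-10))*(14657/104) = (5/14)*(14657/104) = 73285/1456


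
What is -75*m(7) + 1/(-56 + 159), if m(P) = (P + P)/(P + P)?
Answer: -7724/103 ≈ -74.990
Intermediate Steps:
m(P) = 1 (m(P) = (2*P)/((2*P)) = (2*P)*(1/(2*P)) = 1)
-75*m(7) + 1/(-56 + 159) = -75*1 + 1/(-56 + 159) = -75 + 1/103 = -7724/103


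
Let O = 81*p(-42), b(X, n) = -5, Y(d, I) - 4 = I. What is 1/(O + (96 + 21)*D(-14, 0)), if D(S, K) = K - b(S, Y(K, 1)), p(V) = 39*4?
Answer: 1/13221 ≈ 7.5637e-5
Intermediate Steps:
Y(d, I) = 4 + I
p(V) = 156
D(S, K) = 5 + K (D(S, K) = K - 1*(-5) = K + 5 = 5 + K)
O = 12636 (O = 81*156 = 12636)
1/(O + (96 + 21)*D(-14, 0)) = 1/(12636 + (96 + 21)*(5 + 0)) = 1/(12636 + 117*5) = 1/(12636 + 585) = 1/13221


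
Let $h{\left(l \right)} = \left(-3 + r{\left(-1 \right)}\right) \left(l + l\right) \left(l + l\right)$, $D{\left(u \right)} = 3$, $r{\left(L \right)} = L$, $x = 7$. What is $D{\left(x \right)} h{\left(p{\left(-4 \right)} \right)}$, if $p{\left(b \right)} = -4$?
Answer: $-768$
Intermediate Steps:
$h{\left(l \right)} = - 16 l^{2}$ ($h{\left(l \right)} = \left(-3 - 1\right) \left(l + l\right) \left(l + l\right) = - 4 \cdot 2 l 2 l = - 4 \cdot 4 l^{2} = - 16 l^{2}$)
$D{\left(x \right)} h{\left(p{\left(-4 \right)} \right)} = 3 \left(- 16 \left(-4\right)^{2}\right) = 3 \left(\left(-16\right) 16\right) = 3 \left(-256\right) = -768$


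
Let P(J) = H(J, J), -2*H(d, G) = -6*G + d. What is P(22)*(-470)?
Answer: -25850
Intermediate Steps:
H(d, G) = 3*G - d/2 (H(d, G) = -(-6*G + d)/2 = -(d - 6*G)/2 = 3*G - d/2)
P(J) = 5*J/2 (P(J) = 3*J - J/2 = 5*J/2)
P(22)*(-470) = ((5/2)*22)*(-470) = 55*(-470) = -25850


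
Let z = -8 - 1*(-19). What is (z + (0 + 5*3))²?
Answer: 676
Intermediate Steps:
z = 11 (z = -8 + 19 = 11)
(z + (0 + 5*3))² = (11 + (0 + 5*3))² = (11 + (0 + 15))² = (11 + 15)² = 26² = 676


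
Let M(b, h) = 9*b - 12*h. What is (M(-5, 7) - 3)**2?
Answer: 17424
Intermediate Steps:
M(b, h) = -12*h + 9*b
(M(-5, 7) - 3)**2 = ((-12*7 + 9*(-5)) - 3)**2 = ((-84 - 45) - 3)**2 = (-129 - 3)**2 = (-132)**2 = 17424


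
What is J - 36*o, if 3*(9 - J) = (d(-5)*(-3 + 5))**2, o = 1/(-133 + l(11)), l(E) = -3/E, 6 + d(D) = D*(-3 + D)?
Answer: -3369007/2199 ≈ -1532.1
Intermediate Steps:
d(D) = -6 + D*(-3 + D)
o = -11/1466 (o = 1/(-133 - 3/11) = 1/(-1466/11) = -11/1466 ≈ -0.0075034)
J = -4597/3 (J = 9 - (-3 + 5)**2*(-6 + (-5)**2 - 3*(-5))**2/3 = 9 - 4*(-6 + 25 + 15)**2/3 = 9 - (34*2)**2/3 = 9 - 1/3*68**2 = 9 - 1/3*4624 = 9 - 4624/3 = -4597/3 ≈ -1532.3)
J - 36*o = -4597/3 - 36*(-11/1466) = -4597/3 + 198/733 = -3369007/2199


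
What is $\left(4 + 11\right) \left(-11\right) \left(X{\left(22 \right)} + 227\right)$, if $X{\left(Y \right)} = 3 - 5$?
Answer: $-37125$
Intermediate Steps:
$X{\left(Y \right)} = -2$
$\left(4 + 11\right) \left(-11\right) \left(X{\left(22 \right)} + 227\right) = \left(4 + 11\right) \left(-11\right) \left(-2 + 227\right) = 15 \left(-11\right) 225 = \left(-165\right) 225 = -37125$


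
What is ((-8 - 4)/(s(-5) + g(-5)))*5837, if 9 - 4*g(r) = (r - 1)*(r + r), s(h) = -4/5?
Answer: 1400880/271 ≈ 5169.3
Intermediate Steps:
s(h) = -⅘ (s(h) = -4*⅕ = -⅘)
g(r) = 9/4 - r*(-1 + r)/2 (g(r) = 9/4 - (r - 1)*(r + r)/4 = 9/4 - (-1 + r)*2*r/4 = 9/4 - r*(-1 + r)/2)
((-8 - 4)/(s(-5) + g(-5)))*5837 = ((-8 - 4)/(-⅘ + (9/4 + (½)*(-5) - ½*(-5)²)))*5837 = -12/(-⅘ + (9/4 - 5/2 - ½*25))*5837 = -12/(-⅘ + (9/4 - 5/2 - 25/2))*5837 = -12/(-⅘ - 51/4)*5837 = -12/(-271/20)*5837 = -12*(-20/271)*5837 = (240/271)*5837 = 1400880/271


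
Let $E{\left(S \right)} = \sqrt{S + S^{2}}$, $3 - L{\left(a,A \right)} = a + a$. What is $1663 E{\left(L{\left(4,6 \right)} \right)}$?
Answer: $3326 \sqrt{5} \approx 7437.2$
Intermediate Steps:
$L{\left(a,A \right)} = 3 - 2 a$ ($L{\left(a,A \right)} = 3 - \left(a + a\right) = 3 - 2 a$)
$1663 E{\left(L{\left(4,6 \right)} \right)} = 1663 \sqrt{\left(3 - 8\right) \left(1 + \left(3 - 8\right)\right)} = 1663 \sqrt{- 5 \left(1 - 5\right)} = 1663 \sqrt{\left(-5\right) \left(-4\right)} = 1663 \sqrt{20} = 1663 \cdot 2 \sqrt{5} = 3326 \sqrt{5}$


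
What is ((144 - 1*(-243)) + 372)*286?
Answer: 217074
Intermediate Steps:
((144 - 1*(-243)) + 372)*286 = ((144 + 243) + 372)*286 = (387 + 372)*286 = 759*286 = 217074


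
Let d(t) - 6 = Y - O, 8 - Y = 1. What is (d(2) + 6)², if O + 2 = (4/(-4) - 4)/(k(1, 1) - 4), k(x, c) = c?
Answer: 3364/9 ≈ 373.78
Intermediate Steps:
Y = 7 (Y = 8 - 1*1 = 8 - 1 = 7)
O = -⅓ (O = -2 + (4/(-4) - 4)/(1 - 4) = -2 + (4*(-¼) - 4)/(-3) = -2 + (-1 - 4)*(-⅓) = -2 - 5*(-⅓) = -2 + 5/3 = -⅓ ≈ -0.33333)
d(t) = 40/3 (d(t) = 6 + (7 - 1*(-⅓)) = 6 + (7 + ⅓) = 6 + 22/3 = 40/3)
(d(2) + 6)² = (40/3 + 6)² = (58/3)² = 3364/9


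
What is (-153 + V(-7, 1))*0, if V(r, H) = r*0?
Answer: 0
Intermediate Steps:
V(r, H) = 0
(-153 + V(-7, 1))*0 = (-153 + 0)*0 = -153*0 = 0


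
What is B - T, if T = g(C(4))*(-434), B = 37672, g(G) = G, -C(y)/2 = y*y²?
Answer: -17880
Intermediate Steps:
C(y) = -2*y³ (C(y) = -2*y*y² = -2*y³)
T = 55552 (T = -2*4³*(-434) = -2*64*(-434) = -128*(-434) = 55552)
B - T = 37672 - 1*55552 = 37672 - 55552 = -17880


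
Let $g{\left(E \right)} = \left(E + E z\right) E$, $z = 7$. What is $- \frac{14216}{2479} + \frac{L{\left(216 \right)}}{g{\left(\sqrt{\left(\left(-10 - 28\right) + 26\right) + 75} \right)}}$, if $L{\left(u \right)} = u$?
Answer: $- \frac{92075}{17353} \approx -5.306$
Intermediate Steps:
$g{\left(E \right)} = 8 E^{2}$ ($g{\left(E \right)} = \left(E + E 7\right) E = \left(E + 7 E\right) E = 8 E E = 8 E^{2}$)
$- \frac{14216}{2479} + \frac{L{\left(216 \right)}}{g{\left(\sqrt{\left(\left(-10 - 28\right) + 26\right) + 75} \right)}} = - \frac{14216}{2479} + \frac{216}{8 \left(\sqrt{\left(\left(-10 - 28\right) + 26\right) + 75}\right)^{2}} = \left(-14216\right) \frac{1}{2479} + \frac{216}{8 \left(\sqrt{\left(-38 + 26\right) + 75}\right)^{2}} = - \frac{14216}{2479} + \frac{216}{8 \left(\sqrt{-12 + 75}\right)^{2}} = - \frac{14216}{2479} + \frac{216}{8 \left(\sqrt{63}\right)^{2}} = - \frac{14216}{2479} + \frac{216}{8 \left(3 \sqrt{7}\right)^{2}} = - \frac{14216}{2479} + \frac{216}{8 \cdot 63} = - \frac{14216}{2479} + \frac{216}{504} = - \frac{14216}{2479} + 216 \cdot \frac{1}{504} = - \frac{14216}{2479} + \frac{3}{7} = - \frac{92075}{17353}$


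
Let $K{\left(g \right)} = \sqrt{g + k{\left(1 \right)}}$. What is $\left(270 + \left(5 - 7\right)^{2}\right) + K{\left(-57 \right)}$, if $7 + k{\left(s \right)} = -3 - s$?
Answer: $274 + 2 i \sqrt{17} \approx 274.0 + 8.2462 i$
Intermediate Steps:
$k{\left(s \right)} = -10 - s$ ($k{\left(s \right)} = -7 - \left(3 + s\right) = -10 - s$)
$K{\left(g \right)} = \sqrt{-11 + g}$ ($K{\left(g \right)} = \sqrt{g - 11} = \sqrt{-11 + g}$)
$\left(270 + \left(5 - 7\right)^{2}\right) + K{\left(-57 \right)} = \left(270 + \left(5 - 7\right)^{2}\right) + \sqrt{-11 - 57} = \left(270 + \left(-2\right)^{2}\right) + \sqrt{-68} = \left(270 + 4\right) + 2 i \sqrt{17} = 274 + 2 i \sqrt{17}$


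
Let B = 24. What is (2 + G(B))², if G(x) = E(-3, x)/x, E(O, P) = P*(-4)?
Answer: 4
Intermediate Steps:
E(O, P) = -4*P
G(x) = -4 (G(x) = (-4*x)/x = -4)
(2 + G(B))² = (2 - 4)² = (-2)² = 4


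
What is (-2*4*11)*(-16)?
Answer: 1408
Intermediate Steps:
(-2*4*11)*(-16) = -8*11*(-16) = -88*(-16) = 1408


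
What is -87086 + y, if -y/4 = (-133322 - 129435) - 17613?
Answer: 1034394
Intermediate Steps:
y = 1121480 (y = -4*((-133322 - 129435) - 17613) = -4*(-262757 - 17613) = -4*(-280370) = 1121480)
-87086 + y = -87086 + 1121480 = 1034394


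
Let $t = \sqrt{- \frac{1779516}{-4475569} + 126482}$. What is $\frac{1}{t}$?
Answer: $\frac{\sqrt{2533533222455683406}}{566080697774} \approx 0.0028118$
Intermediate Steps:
$t = \frac{\sqrt{2533533222455683406}}{4475569}$ ($t = \sqrt{\left(-1779516\right) \left(- \frac{1}{4475569}\right) + 126482} = \sqrt{\frac{1779516}{4475569} + 126482} = \sqrt{\frac{566080697774}{4475569}} = \frac{\sqrt{2533533222455683406}}{4475569} \approx 355.64$)
$\frac{1}{t} = \frac{1}{\frac{1}{4475569} \sqrt{2533533222455683406}} = \frac{\sqrt{2533533222455683406}}{566080697774}$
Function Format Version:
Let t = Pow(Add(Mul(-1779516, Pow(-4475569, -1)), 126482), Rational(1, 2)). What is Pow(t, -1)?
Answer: Mul(Rational(1, 566080697774), Pow(2533533222455683406, Rational(1, 2))) ≈ 0.0028118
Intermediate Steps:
t = Mul(Rational(1, 4475569), Pow(2533533222455683406, Rational(1, 2))) (t = Pow(Add(Mul(-1779516, Rational(-1, 4475569)), 126482), Rational(1, 2)) = Pow(Add(Rational(1779516, 4475569), 126482), Rational(1, 2)) = Pow(Rational(566080697774, 4475569), Rational(1, 2)) = Mul(Rational(1, 4475569), Pow(2533533222455683406, Rational(1, 2))) ≈ 355.64)
Pow(t, -1) = Pow(Mul(Rational(1, 4475569), Pow(2533533222455683406, Rational(1, 2))), -1) = Mul(Rational(1, 566080697774), Pow(2533533222455683406, Rational(1, 2)))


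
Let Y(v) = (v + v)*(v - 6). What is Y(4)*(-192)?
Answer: 3072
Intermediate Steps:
Y(v) = 2*v*(-6 + v) (Y(v) = (2*v)*(-6 + v) = 2*v*(-6 + v))
Y(4)*(-192) = (2*4*(-6 + 4))*(-192) = (2*4*(-2))*(-192) = -16*(-192) = 3072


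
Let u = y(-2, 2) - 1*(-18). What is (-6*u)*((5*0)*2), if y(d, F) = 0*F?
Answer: 0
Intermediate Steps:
y(d, F) = 0
u = 18 (u = 0 - 1*(-18) = 0 + 18 = 18)
(-6*u)*((5*0)*2) = (-6*18)*((5*0)*2) = -0*2 = -108*0 = 0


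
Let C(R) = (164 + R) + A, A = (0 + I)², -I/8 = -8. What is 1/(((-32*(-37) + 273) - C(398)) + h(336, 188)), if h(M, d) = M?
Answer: -1/2865 ≈ -0.00034904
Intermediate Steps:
I = 64 (I = -8*(-8) = 64)
A = 4096 (A = (0 + 64)² = 64² = 4096)
C(R) = 4260 + R (C(R) = (164 + R) + 4096 = 4260 + R)
1/(((-32*(-37) + 273) - C(398)) + h(336, 188)) = 1/(((-32*(-37) + 273) - (4260 + 398)) + 336) = 1/(((1184 + 273) - 1*4658) + 336) = 1/((1457 - 4658) + 336) = 1/(-3201 + 336) = 1/(-2865) = -1/2865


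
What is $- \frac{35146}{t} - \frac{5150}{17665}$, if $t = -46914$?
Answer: $\frac{37924699}{82873581} \approx 0.45762$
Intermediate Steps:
$- \frac{35146}{t} - \frac{5150}{17665} = - \frac{35146}{-46914} - \frac{5150}{17665} = \left(-35146\right) \left(- \frac{1}{46914}\right) - \frac{1030}{3533} = \frac{17573}{23457} - \frac{1030}{3533} = \frac{37924699}{82873581}$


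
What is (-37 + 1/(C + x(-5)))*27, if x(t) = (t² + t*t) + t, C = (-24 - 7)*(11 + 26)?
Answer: -1100925/1102 ≈ -999.02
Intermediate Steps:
C = -1147 (C = -31*37 = -1147)
x(t) = t + 2*t² (x(t) = (t² + t²) + t = 2*t² + t = t + 2*t²)
(-37 + 1/(C + x(-5)))*27 = (-37 + 1/(-1147 - 5*(1 + 2*(-5))))*27 = (-37 + 1/(-1147 - 5*(1 - 10)))*27 = (-37 + 1/(-1147 - 5*(-9)))*27 = (-37 + 1/(-1147 + 45))*27 = (-37 + 1/(-1102))*27 = (-37 - 1/1102)*27 = -40775/1102*27 = -1100925/1102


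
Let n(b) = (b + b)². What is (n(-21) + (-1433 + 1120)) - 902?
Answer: 549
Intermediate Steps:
n(b) = 4*b² (n(b) = (2*b)² = 4*b²)
(n(-21) + (-1433 + 1120)) - 902 = (4*(-21)² + (-1433 + 1120)) - 902 = (4*441 - 313) - 902 = (1764 - 313) - 902 = 1451 - 902 = 549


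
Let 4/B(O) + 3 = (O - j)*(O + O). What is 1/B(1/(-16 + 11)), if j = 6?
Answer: -13/100 ≈ -0.13000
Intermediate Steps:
B(O) = 4/(-3 + 2*O*(-6 + O)) (B(O) = 4/(-3 + (O - 1*6)*(O + O)) = 4/(-3 + (O - 6)*(2*O)) = 4/(-3 + (-6 + O)*(2*O)) = 4/(-3 + 2*O*(-6 + O)))
1/B(1/(-16 + 11)) = 1/(4/(-3 - 12/(-16 + 11) + 2*(1/(-16 + 11))²)) = 1/(4/(-3 - 12/(-5) + 2*(1/(-5))²)) = 1/(4/(-3 - 12*(-⅕) + 2*(-⅕)²)) = 1/(4/(-3 + 12/5 + 2*(1/25))) = 1/(4/(-3 + 12/5 + 2/25)) = 1/(4/(-13/25)) = 1/(4*(-25/13)) = 1/(-100/13) = -13/100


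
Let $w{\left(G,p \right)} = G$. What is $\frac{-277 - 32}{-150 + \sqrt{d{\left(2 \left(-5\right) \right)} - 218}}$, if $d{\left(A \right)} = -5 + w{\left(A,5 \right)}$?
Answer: $\frac{46350}{22733} + \frac{309 i \sqrt{233}}{22733} \approx 2.0389 + 0.20748 i$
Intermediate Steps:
$d{\left(A \right)} = -5 + A$
$\frac{-277 - 32}{-150 + \sqrt{d{\left(2 \left(-5\right) \right)} - 218}} = \frac{-277 - 32}{-150 + \sqrt{\left(-5 + 2 \left(-5\right)\right) - 218}} = - \frac{309}{-150 + \sqrt{\left(-5 - 10\right) - 218}} = - \frac{309}{-150 + \sqrt{-15 - 218}} = - \frac{309}{-150 + \sqrt{-233}} = - \frac{309}{-150 + i \sqrt{233}}$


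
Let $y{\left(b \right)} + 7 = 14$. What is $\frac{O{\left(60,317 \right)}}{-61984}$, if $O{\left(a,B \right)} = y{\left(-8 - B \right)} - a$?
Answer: $\frac{53}{61984} \approx 0.00085506$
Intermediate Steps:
$y{\left(b \right)} = 7$ ($y{\left(b \right)} = -7 + 14 = 7$)
$O{\left(a,B \right)} = 7 - a$
$\frac{O{\left(60,317 \right)}}{-61984} = \frac{7 - 60}{-61984} = \left(7 - 60\right) \left(- \frac{1}{61984}\right) = \left(-53\right) \left(- \frac{1}{61984}\right) = \frac{53}{61984}$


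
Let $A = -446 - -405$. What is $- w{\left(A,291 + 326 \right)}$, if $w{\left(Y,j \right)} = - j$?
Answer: $617$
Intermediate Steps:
$A = -41$ ($A = -446 + 405 = -41$)
$- w{\left(A,291 + 326 \right)} = - \left(-1\right) \left(291 + 326\right) = - \left(-1\right) 617 = \left(-1\right) \left(-617\right) = 617$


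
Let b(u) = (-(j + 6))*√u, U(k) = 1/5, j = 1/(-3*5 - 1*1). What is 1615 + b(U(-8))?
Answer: 1615 - 19*√5/16 ≈ 1612.3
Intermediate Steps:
j = -1/16 (j = 1/(-15 - 1) = 1/(-16) = -1/16 ≈ -0.062500)
U(k) = ⅕
b(u) = -95*√u/16 (b(u) = (-(-1/16 + 6))*√u = (-1*95/16)*√u = -95*√u/16)
1615 + b(U(-8)) = 1615 - 19*√5/16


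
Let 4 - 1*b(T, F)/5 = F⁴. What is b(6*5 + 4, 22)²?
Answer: 1371849987600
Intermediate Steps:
b(T, F) = 20 - 5*F⁴
b(6*5 + 4, 22)² = (20 - 5*22⁴)² = (20 - 5*234256)² = (20 - 1171280)² = (-1171260)² = 1371849987600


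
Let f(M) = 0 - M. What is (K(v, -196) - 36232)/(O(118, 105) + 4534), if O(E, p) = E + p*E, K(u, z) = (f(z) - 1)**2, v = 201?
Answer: 1793/17042 ≈ 0.10521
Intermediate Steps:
f(M) = -M
K(u, z) = (-1 - z)**2 (K(u, z) = (-z - 1)**2 = (-1 - z)**2)
O(E, p) = E + E*p
(K(v, -196) - 36232)/(O(118, 105) + 4534) = ((1 - 196)**2 - 36232)/(118*(1 + 105) + 4534) = ((-195)**2 - 36232)/(118*106 + 4534) = (38025 - 36232)/(12508 + 4534) = 1793/17042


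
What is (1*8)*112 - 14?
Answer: 882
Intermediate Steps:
(1*8)*112 - 14 = 8*112 - 14 = 896 - 14 = 882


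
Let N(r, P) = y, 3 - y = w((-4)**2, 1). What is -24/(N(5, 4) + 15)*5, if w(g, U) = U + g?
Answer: -120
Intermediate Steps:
y = -14 (y = 3 - (1 + (-4)**2) = 3 - (1 + 16) = 3 - 1*17 = 3 - 17 = -14)
N(r, P) = -14
-24/(N(5, 4) + 15)*5 = -24/(-14 + 15)*5 = -24/1*5 = -24*1*5 = -24*5 = -120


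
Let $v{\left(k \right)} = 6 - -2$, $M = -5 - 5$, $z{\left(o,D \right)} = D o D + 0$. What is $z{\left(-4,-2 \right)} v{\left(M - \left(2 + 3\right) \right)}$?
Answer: $-128$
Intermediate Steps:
$z{\left(o,D \right)} = o D^{2}$ ($z{\left(o,D \right)} = o D^{2} + 0 = o D^{2}$)
$M = -10$
$v{\left(k \right)} = 8$ ($v{\left(k \right)} = 6 + 2 = 8$)
$z{\left(-4,-2 \right)} v{\left(M - \left(2 + 3\right) \right)} = - 4 \left(-2\right)^{2} \cdot 8 = \left(-4\right) 4 \cdot 8 = \left(-16\right) 8 = -128$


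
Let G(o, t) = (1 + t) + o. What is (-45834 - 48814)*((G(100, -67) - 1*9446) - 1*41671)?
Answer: 4834903784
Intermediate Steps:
G(o, t) = 1 + o + t
(-45834 - 48814)*((G(100, -67) - 1*9446) - 1*41671) = (-45834 - 48814)*(((1 + 100 - 67) - 1*9446) - 1*41671) = -94648*((34 - 9446) - 41671) = -94648*(-9412 - 41671) = -94648*(-51083) = 4834903784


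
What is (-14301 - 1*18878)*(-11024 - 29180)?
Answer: 1333928516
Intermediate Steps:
(-14301 - 1*18878)*(-11024 - 29180) = (-14301 - 18878)*(-40204) = -33179*(-40204) = 1333928516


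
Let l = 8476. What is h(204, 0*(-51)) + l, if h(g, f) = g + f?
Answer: 8680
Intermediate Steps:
h(g, f) = f + g
h(204, 0*(-51)) + l = (0*(-51) + 204) + 8476 = (0 + 204) + 8476 = 204 + 8476 = 8680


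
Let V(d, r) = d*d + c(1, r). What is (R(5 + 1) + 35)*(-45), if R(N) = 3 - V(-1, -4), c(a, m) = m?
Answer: -1845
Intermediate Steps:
V(d, r) = r + d**2 (V(d, r) = d*d + r = d**2 + r = r + d**2)
R(N) = 6 (R(N) = 3 - (-4 + (-1)**2) = 3 - (-4 + 1) = 3 - 1*(-3) = 3 + 3 = 6)
(R(5 + 1) + 35)*(-45) = (6 + 35)*(-45) = 41*(-45) = -1845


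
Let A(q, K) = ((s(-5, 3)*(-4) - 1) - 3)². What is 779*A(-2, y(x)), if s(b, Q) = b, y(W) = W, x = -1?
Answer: 199424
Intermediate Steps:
A(q, K) = 256 (A(q, K) = ((-5*(-4) - 1) - 3)² = ((20 - 1) - 3)² = (19 - 3)² = 16² = 256)
779*A(-2, y(x)) = 779*256 = 199424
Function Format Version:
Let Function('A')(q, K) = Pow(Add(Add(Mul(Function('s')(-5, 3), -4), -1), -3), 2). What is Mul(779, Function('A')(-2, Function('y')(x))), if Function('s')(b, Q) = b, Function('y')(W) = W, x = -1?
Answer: 199424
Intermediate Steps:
Function('A')(q, K) = 256 (Function('A')(q, K) = Pow(Add(Add(Mul(-5, -4), -1), -3), 2) = Pow(Add(Add(20, -1), -3), 2) = Pow(Add(19, -3), 2) = Pow(16, 2) = 256)
Mul(779, Function('A')(-2, Function('y')(x))) = Mul(779, 256) = 199424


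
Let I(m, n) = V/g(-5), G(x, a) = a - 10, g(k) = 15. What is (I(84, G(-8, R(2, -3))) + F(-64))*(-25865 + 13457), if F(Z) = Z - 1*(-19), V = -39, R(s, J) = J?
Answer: 2953104/5 ≈ 5.9062e+5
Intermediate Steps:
F(Z) = 19 + Z (F(Z) = Z + 19 = 19 + Z)
G(x, a) = -10 + a
I(m, n) = -13/5 (I(m, n) = -39/15 = -39*1/15 = -13/5)
(I(84, G(-8, R(2, -3))) + F(-64))*(-25865 + 13457) = (-13/5 + (19 - 64))*(-25865 + 13457) = (-13/5 - 45)*(-12408) = -238/5*(-12408) = 2953104/5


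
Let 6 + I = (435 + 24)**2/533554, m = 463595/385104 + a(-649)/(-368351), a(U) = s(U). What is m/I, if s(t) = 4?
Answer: -45555945358004333/212116503920566536 ≈ -0.21477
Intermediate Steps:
a(U) = 4
m = 170764141429/141853443504 (m = 463595/385104 + 4/(-368351) = 463595*(1/385104) + 4*(-1/368351) = 463595/385104 - 4/368351 = 170764141429/141853443504 ≈ 1.2038)
I = -2990643/533554 (I = -6 + (435 + 24)**2/533554 = -6 + 459**2*(1/533554) = -6 + 210681*(1/533554) = -6 + 210681/533554 = -2990643/533554 ≈ -5.6051)
m/I = 170764141429/(141853443504*(-2990643/533554)) = (170764141429/141853443504)*(-533554/2990643) = -45555945358004333/212116503920566536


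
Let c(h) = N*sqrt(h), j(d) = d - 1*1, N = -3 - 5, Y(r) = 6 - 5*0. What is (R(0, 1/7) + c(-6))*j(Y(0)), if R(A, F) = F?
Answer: 5/7 - 40*I*sqrt(6) ≈ 0.71429 - 97.98*I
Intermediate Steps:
Y(r) = 6 (Y(r) = 6 + 0 = 6)
N = -8
j(d) = -1 + d (j(d) = d - 1 = -1 + d)
c(h) = -8*sqrt(h)
(R(0, 1/7) + c(-6))*j(Y(0)) = (1/7 - 8*I*sqrt(6))*(-1 + 6) = (1/7 - 8*I*sqrt(6))*5 = 5/7 - 40*I*sqrt(6)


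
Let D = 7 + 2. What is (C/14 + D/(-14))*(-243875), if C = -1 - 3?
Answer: 3170375/14 ≈ 2.2646e+5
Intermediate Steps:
D = 9
C = -4
(C/14 + D/(-14))*(-243875) = (-4/14 + 9/(-14))*(-243875) = (-4*1/14 + 9*(-1/14))*(-243875) = (-2/7 - 9/14)*(-243875) = -13/14*(-243875) = 3170375/14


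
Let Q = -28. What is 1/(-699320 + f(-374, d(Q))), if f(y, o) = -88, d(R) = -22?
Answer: -1/699408 ≈ -1.4298e-6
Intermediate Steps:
1/(-699320 + f(-374, d(Q))) = 1/(-699320 - 88) = 1/(-699408) = -1/699408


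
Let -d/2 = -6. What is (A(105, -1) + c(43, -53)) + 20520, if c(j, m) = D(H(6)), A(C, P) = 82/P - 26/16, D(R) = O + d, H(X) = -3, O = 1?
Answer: 163595/8 ≈ 20449.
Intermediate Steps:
d = 12 (d = -2*(-6) = 12)
D(R) = 13 (D(R) = 1 + 12 = 13)
A(C, P) = -13/8 + 82/P (A(C, P) = 82/P - 26*1/16 = 82/P - 13/8 = -13/8 + 82/P)
c(j, m) = 13
(A(105, -1) + c(43, -53)) + 20520 = ((-13/8 + 82/(-1)) + 13) + 20520 = ((-13/8 + 82*(-1)) + 13) + 20520 = ((-13/8 - 82) + 13) + 20520 = (-669/8 + 13) + 20520 = -565/8 + 20520 = 163595/8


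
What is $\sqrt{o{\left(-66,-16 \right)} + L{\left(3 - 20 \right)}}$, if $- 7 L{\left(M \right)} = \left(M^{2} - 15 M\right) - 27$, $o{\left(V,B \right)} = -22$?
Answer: $\frac{i \sqrt{4697}}{7} \approx 9.7907 i$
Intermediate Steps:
$L{\left(M \right)} = \frac{27}{7} - \frac{M^{2}}{7} + \frac{15 M}{7}$ ($L{\left(M \right)} = - \frac{\left(M^{2} - 15 M\right) - 27}{7} = - \frac{-27 + M^{2} - 15 M}{7} = \frac{27}{7} - \frac{M^{2}}{7} + \frac{15 M}{7}$)
$\sqrt{o{\left(-66,-16 \right)} + L{\left(3 - 20 \right)}} = \sqrt{-22 + \left(\frac{27}{7} - \frac{\left(3 - 20\right)^{2}}{7} + \frac{15 \left(3 - 20\right)}{7}\right)} = \sqrt{-22 + \left(\frac{27}{7} - \frac{\left(-17\right)^{2}}{7} + \frac{15}{7} \left(-17\right)\right)} = \sqrt{-22 - \frac{517}{7}} = \sqrt{- \frac{671}{7}} = \frac{i \sqrt{4697}}{7}$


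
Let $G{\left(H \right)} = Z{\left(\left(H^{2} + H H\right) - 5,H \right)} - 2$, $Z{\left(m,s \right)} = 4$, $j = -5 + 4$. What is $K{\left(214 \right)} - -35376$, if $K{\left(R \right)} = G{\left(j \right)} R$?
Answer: $35804$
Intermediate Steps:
$j = -1$
$G{\left(H \right)} = 2$ ($G{\left(H \right)} = 4 - 2 = 2$)
$K{\left(R \right)} = 2 R$
$K{\left(214 \right)} - -35376 = 2 \cdot 214 - -35376 = 428 + 35376 = 35804$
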